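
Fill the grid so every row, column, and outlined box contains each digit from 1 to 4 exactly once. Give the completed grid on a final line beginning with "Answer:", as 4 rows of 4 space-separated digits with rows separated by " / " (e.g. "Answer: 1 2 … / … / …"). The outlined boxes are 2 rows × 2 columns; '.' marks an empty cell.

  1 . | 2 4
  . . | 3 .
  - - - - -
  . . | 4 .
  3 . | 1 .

Step 1. [r3c1∈{2}] nothing but 2 survives at r3c1, so r3c1=2.
Step 2. [r2c2∈{2,4}] across row 2, 2 lands solely at r2c2, so r2c2=2.
Step 3. [r3c2∈{1}] nothing but 1 survives at r3c2. So r3c2=1.
Step 4. [r2c4∈{1}] r2c4 is down to just 1, so r2c4=1.
Step 5. [r4c2∈{4}] only 4 remains possible at r4c2 ⇒ r4c2=4.
Step 6. [r1c2∈{3}] only 3 remains possible at r1c2 ⇒ r1c2=3.
Step 7. [r4c4∈{2}] r4c4's peers cover all but 2 ⇒ r4c4=2.
Step 8. [r3c4∈{3}] only 3 remains possible at r3c4, so r3c4=3.
Step 9. [r2c1∈{4}] r2c1 is down to just 4, so r2c1=4.

Answer: 1 3 2 4 / 4 2 3 1 / 2 1 4 3 / 3 4 1 2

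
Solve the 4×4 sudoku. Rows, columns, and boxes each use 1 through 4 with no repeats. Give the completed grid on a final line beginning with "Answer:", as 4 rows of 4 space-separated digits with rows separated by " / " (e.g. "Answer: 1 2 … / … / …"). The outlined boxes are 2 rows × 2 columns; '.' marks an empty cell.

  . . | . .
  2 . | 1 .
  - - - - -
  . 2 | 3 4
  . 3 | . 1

Step 1. [r1c3∈{2,4}] r1c3 is the only open cell in col 3 admitting 4 ⇒ r1c3=4.
Step 2. [r1c1∈{1,3}] in col 1, 3 fits only at r1c1 ⇒ r1c1=3.
Step 3. [r1c2∈{1}] r1c2's peers cover all but 1, so r1c2=1.
Step 4. [r3c1∈{1}] nothing but 1 survives at r3c1 ⇒ r3c1=1.
Step 5. [r1c4∈{2}] nothing but 2 survives at r1c4. So r1c4=2.
Step 6. [r2c4∈{3}] r2c4 has the single candidate 3. So r2c4=3.
Step 7. [r4c3∈{2}] r4c3 has the single candidate 2 ⇒ r4c3=2.
Step 8. [r2c2∈{4}] only 4 remains possible at r2c2, so r2c2=4.
Step 9. [r4c1∈{4}] only 4 remains possible at r4c1 ⇒ r4c1=4.

Answer: 3 1 4 2 / 2 4 1 3 / 1 2 3 4 / 4 3 2 1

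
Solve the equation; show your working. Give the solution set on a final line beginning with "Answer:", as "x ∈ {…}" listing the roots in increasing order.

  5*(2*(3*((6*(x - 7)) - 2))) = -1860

Step 1. [5*(2*(3*((6*(x - 7)) - 2))) = -1860] LHS = 5·(…); ÷5 both sides. So div: 2*(3*((6*(x - 7)) - 2)) = -372.
Step 2. [2*(3*((6*(x - 7)) - 2)) = -372] 2 out front; divide by 2 ⇒ div: 3*((6*(x - 7)) - 2) = -186.
Step 3. [3*((6*(x - 7)) - 2) = -186] divide by the outer 3 ⇒ div: (6*(x - 7)) - 2 = -62.
Step 4. [(6*(x - 7)) - 2 = -62] add 2: x sits inside (… - 2). So sub: 6*(x - 7) = -60.
Step 5. [6*(x - 7) = -60] divide by the outer 6 ⇒ div: x - 7 = -10.
Step 6. [x - 7 = -10] peel the -7: add 7 from each side, so sub: x = -3.

Answer: x ∈ {-3}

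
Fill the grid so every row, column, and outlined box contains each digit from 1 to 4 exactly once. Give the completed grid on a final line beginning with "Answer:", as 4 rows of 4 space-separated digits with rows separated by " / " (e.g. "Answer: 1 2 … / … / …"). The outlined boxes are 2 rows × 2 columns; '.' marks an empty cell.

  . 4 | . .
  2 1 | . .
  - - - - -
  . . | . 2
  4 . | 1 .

Step 1. [r4c4∈{3}] r4c4 is down to just 3 ⇒ r4c4=3.
Step 2. [r1c1∈{3}] r1c1 is down to just 3, so r1c1=3.
Step 3. [r2c4∈{4}] r2c4 has the single candidate 4 ⇒ r2c4=4.
Step 4. [r4c2∈{2}] nothing but 2 survives at r4c2, so r4c2=2.
Step 5. [r1c3∈{2}] r1c3 has the single candidate 2. So r1c3=2.
Step 6. [r3c3∈{4}] r3c3 has the single candidate 4, so r3c3=4.
Step 7. [r2c3∈{3}] r2c3 is down to just 3, so r2c3=3.
Step 8. [r3c2∈{3}] r3c2 has the single candidate 3, so r3c2=3.
Step 9. [r3c1∈{1}] r3c1 is down to just 1 ⇒ r3c1=1.
Step 10. [r1c4∈{1}] r1c4's peers cover all but 1 ⇒ r1c4=1.

Answer: 3 4 2 1 / 2 1 3 4 / 1 3 4 2 / 4 2 1 3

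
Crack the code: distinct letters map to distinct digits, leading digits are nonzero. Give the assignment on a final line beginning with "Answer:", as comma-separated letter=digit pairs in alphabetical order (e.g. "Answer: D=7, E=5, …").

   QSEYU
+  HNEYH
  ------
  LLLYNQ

Step 1. [col 1: U + H ≡ Q (mod 10)] several values work for H in column 1 (U + H ≡ Q (mod 10), carry-in 0); try H=8. So H=8.
Step 2. [col 1: U + H ≡ Q (mod 10)] column 1 (U + H ≡ Q (mod 10), carry-in 0) doesn't pin Q yet; pick Q=2 and continue ⇒ Q=2.
Step 3. [L] adding two 5-digit numbers gives at most 5+1 digits, and here it does — L is that final carry and must be 1, so L=1.
Step 4. [col 1: U + H ≡ Q (mod 10)] from column 1 (H=8, Q=2, carry-in 0, digits 1,2,8 already taken and all letters distinct): U must equal 4 ⇒ U=4.
Step 5. [col 2: Y + Y ≡ N (mod 10)] column 2 (Y + Y ≡ N (mod 10), carry-in 1) doesn't pin Y yet; pick Y=7 and continue, so Y=7.
Step 6. [col 2: Y + Y ≡ N (mod 10)] in column 2 we have Y+Y≡N with carry-in 1; given Y=7 and digits 1,2,4,7,8 already taken and all letters distinct, that pins N to 5, so N=5.
Step 7. [col 3: E + E ≡ Y (mod 10)] in column 3 we have E+E≡Y with carry-in 1; given Y=7 and digits 1,2,4,5,7,8 already taken and all letters distinct, that pins E to 3. So E=3.
Step 8. [col 4: S + N ≡ L (mod 10)] column 4: given N=5, L=1, carry-in 0, and digits 1,2,3,4,5,7,8 already taken and all letters distinct, S+N≡L (mod 10) forces S=6 ⇒ S=6.

Answer: E=3, H=8, L=1, N=5, Q=2, S=6, U=4, Y=7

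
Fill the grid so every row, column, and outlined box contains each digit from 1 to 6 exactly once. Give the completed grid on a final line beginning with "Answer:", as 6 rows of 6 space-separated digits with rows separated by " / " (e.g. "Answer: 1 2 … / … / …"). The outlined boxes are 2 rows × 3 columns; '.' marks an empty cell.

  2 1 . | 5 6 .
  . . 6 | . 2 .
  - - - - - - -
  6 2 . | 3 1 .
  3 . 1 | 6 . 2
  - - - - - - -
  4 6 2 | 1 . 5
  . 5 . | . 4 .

Step 1. [r3c6∈{4}] only 4 remains possible at r3c6 ⇒ r3c6=4.
Step 2. [r2c2∈{3,4}] col 2 places 3 nowhere but r2c2, so r2c2=3.
Step 3. [r6c6∈{3,6}] row 6 places 6 nowhere but r6c6 ⇒ r6c6=6.
Step 4. [r2c6∈{1}] r2c6 has the single candidate 1, so r2c6=1.
Step 5. [r6c3∈{3}] r6c3 has the single candidate 3 ⇒ r6c3=3.
Step 6. [r6c1∈{1}] r6c1 is down to just 1 ⇒ r6c1=1.
Step 7. [r2c1∈{5}] only 5 remains possible at r2c1 ⇒ r2c1=5.
Step 8. [r1c3∈{4}] r1c3 has the single candidate 4 ⇒ r1c3=4.
Step 9. [r6c4∈{2}] nothing but 2 survives at r6c4. So r6c4=2.
Step 10. [r1c6∈{3}] only 3 remains possible at r1c6, so r1c6=3.
Step 11. [r5c5∈{3}] r5c5's peers cover all but 3 ⇒ r5c5=3.
Step 12. [r2c4∈{4}] r2c4's peers cover all but 4. So r2c4=4.
Step 13. [r3c3∈{5}] r3c3 is down to just 5 ⇒ r3c3=5.
Step 14. [r4c5∈{5}] r4c5 has the single candidate 5. So r4c5=5.
Step 15. [r4c2∈{4}] r4c2 has the single candidate 4. So r4c2=4.

Answer: 2 1 4 5 6 3 / 5 3 6 4 2 1 / 6 2 5 3 1 4 / 3 4 1 6 5 2 / 4 6 2 1 3 5 / 1 5 3 2 4 6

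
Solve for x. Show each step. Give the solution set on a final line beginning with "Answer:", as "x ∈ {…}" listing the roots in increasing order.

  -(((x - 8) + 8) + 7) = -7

Step 1. [-(((x - 8) + 8) + 7) = -7] LHS negated; negate both sides ⇒ neg: ((x - 8) + 8) + 7 = 7.
Step 2. [((x - 8) + 8) + 7 = 7] subtract 7: x sits inside (… + 7), so sub: (x - 8) + 8 = 0.
Step 3. [(x - 8) + 8 = 0] +8 is outermost — subtract 8 both sides. So sub: x - 8 = -8.
Step 4. [x - 8 = -8] peel the -8: add 8 from each side ⇒ sub: x = 0.

Answer: x ∈ {0}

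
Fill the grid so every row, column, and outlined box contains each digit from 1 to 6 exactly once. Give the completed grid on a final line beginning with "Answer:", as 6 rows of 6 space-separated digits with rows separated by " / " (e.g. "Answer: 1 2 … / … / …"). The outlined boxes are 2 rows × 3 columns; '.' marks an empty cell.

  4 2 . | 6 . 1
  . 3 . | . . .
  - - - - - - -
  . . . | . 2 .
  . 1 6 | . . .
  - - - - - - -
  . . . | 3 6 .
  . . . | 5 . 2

Step 1. [r5c6∈{4}] only 4 remains possible at r5c6. So r5c6=4.
Step 2. [r2c6∈{5}] r2c6 has the single candidate 5 ⇒ r2c6=5.
Step 3. [r4c4∈{4}] r4c4's peers cover all but 4, so r4c4=4.
Step 4. [r5c3∈{1,2,5}] 2 has one home in col 3: r5c3 ⇒ r5c3=2.
Step 5. [r5c1∈{1,5}] row 5 places 1 nowhere but r5c1. So r5c1=1.
Step 6. [r4c6∈{3}] nothing but 3 survives at r4c6, so r4c6=3.
Step 7. [r6c2∈{4,6}] across col 2, 6 lands solely at r6c2, so r6c2=6.
Step 8. [r6c1∈{3}] only 3 remains possible at r6c1 ⇒ r6c1=3.
Step 9. [r3c1∈{5}] r3c1 has the single candidate 5, so r3c1=5.
Step 10. [r3c3∈{3,4}] 3 has one home in row 3: r3c3 ⇒ r3c3=3.
Step 11. [r6c5∈{1}] nothing but 1 survives at r6c5. So r6c5=1.
Step 12. [r2c3∈{1}] only 1 remains possible at r2c3, so r2c3=1.
Step 13. [r4c1∈{2}] only 2 remains possible at r4c1 ⇒ r4c1=2.
Step 14. [r5c2∈{5}] only 5 remains possible at r5c2, so r5c2=5.
Step 15. [r3c2∈{4}] r3c2 has the single candidate 4 ⇒ r3c2=4.
Step 16. [r2c5∈{4}] r2c5's peers cover all but 4, so r2c5=4.
Step 17. [r1c3∈{5}] r1c3 is down to just 5 ⇒ r1c3=5.
Step 18. [r3c6∈{6}] r3c6 is down to just 6 ⇒ r3c6=6.
Step 19. [r4c5∈{5}] r4c5 has the single candidate 5. So r4c5=5.
Step 20. [r2c1∈{6}] only 6 remains possible at r2c1. So r2c1=6.
Step 21. [r3c4∈{1}] nothing but 1 survives at r3c4, so r3c4=1.
Step 22. [r2c4∈{2}] nothing but 2 survives at r2c4. So r2c4=2.
Step 23. [r6c3∈{4}] nothing but 4 survives at r6c3 ⇒ r6c3=4.
Step 24. [r1c5∈{3}] r1c5's peers cover all but 3. So r1c5=3.

Answer: 4 2 5 6 3 1 / 6 3 1 2 4 5 / 5 4 3 1 2 6 / 2 1 6 4 5 3 / 1 5 2 3 6 4 / 3 6 4 5 1 2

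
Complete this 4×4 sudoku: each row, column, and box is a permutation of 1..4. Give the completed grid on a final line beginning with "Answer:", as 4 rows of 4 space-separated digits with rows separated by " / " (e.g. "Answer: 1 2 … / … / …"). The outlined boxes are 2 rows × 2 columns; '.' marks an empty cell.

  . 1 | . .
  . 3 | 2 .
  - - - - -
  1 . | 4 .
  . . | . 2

Step 1. [r2c1∈{4}] only 4 remains possible at r2c1, so r2c1=4.
Step 2. [r1c3∈{3}] r1c3 is down to just 3, so r1c3=3.
Step 3. [r1c4∈{4}] nothing but 4 survives at r1c4, so r1c4=4.
Step 4. [r4c2∈{4}] r4c2's peers cover all but 4 ⇒ r4c2=4.
Step 5. [r2c4∈{1}] r2c4 is down to just 1, so r2c4=1.
Step 6. [r3c4∈{3}] r3c4 is down to just 3. So r3c4=3.
Step 7. [r4c3∈{1}] r4c3 has the single candidate 1. So r4c3=1.
Step 8. [r1c1∈{2}] r1c1 has the single candidate 2 ⇒ r1c1=2.
Step 9. [r4c1∈{3}] nothing but 3 survives at r4c1, so r4c1=3.
Step 10. [r3c2∈{2}] r3c2 is down to just 2, so r3c2=2.

Answer: 2 1 3 4 / 4 3 2 1 / 1 2 4 3 / 3 4 1 2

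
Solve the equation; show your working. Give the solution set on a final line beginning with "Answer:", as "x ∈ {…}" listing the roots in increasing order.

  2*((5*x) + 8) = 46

Step 1. [2*((5*x) + 8) = 46] 2·(inner) — divide through by 2. So div: (5*x) + 8 = 23.
Step 2. [(5*x) + 8 = 23] peel the +8: subtract 8 from each side, so sub: 5*x = 15.
Step 3. [5*x = 15] 5 out front; divide by 5, so div: x = 3.

Answer: x ∈ {3}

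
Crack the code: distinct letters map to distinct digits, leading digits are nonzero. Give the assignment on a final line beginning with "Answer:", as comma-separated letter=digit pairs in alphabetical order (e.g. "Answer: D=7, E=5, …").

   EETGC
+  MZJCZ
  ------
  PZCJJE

Step 1. [col 1: C + Z ≡ E (mod 10)] no forcing yet in column 1 (carry-in 0); C=3 is free and consistent — try it, so C=3.
Step 2. [col 1: C + Z ≡ E (mod 10)] no forcing yet in column 1 (carry-in 0); Z=5 is free and consistent — try it, so Z=5.
Step 3. [P] P is the leading digit of a 6-digit sum of two 5-digit numbers; the final carry is exactly 1. So P=1.
Step 4. [col 1: C + Z ≡ E (mod 10)] in column 1 we have C+Z≡E with carry-in 0; given C=3, Z=5 and digits 1,3,5 already taken and all letters distinct, that pins E to 8. So E=8.
Step 5. [col 2: G + C ≡ J (mod 10)] no forcing yet in column 2 (carry-in 0); J=7 is free and consistent — try it. So J=7.
Step 6. [col 2: G + C ≡ J (mod 10)] from column 2 (C=3, J=7, carry-in 0, digits 1,3,5,7,8 already taken and all letters distinct): G must equal 4 ⇒ G=4.
Step 7. [col 3: T + J ≡ J (mod 10)] from column 3 (J=7, carry-in 0, digits 1,3,4,5,7,8 already taken and all letters distinct): T must equal 0. So T=0.
Step 8. [col 5: E + M ≡ Z (mod 10)] column 5 reads E+M+carry(1)=Z with E=8, Z=5; with digits 0,1,3,4,5,7,8 already taken and all letters distinct, the only value for M is 6, so M=6.

Answer: C=3, E=8, G=4, J=7, M=6, P=1, T=0, Z=5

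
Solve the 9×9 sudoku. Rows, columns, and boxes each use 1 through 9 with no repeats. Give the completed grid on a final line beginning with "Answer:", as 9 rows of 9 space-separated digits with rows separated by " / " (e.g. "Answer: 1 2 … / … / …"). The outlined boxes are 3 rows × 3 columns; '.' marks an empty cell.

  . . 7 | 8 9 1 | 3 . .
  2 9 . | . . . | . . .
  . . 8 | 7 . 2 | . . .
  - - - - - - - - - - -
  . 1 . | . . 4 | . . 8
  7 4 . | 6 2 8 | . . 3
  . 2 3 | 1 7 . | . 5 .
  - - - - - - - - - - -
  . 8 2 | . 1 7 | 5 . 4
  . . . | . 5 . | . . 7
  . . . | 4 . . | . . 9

Step 1. [r6c9∈{6}] nothing but 6 survives at r6c9 ⇒ r6c9=6.
Step 2. [r4c4∈{3,5,9}] r4c4 is the only open cell in box 5 admitting 5 ⇒ r4c4=5.
Step 3. [r2c4∈{3}] r2c4 is down to just 3. So r2c4=3.
Step 4. [r9c5∈{3,6,8}] 8 has one home in col 5: r9c5, so r9c5=8.
Step 5. [r6c6∈{9}] only 9 remains possible at r6c6, so r6c6=9.
Step 6. [r2c6∈{5,6}] r2c6 is the only open cell in col 6 admitting 5, so r2c6=5.
Step 7. [r2c9∈{1}] r2c9 is down to just 1. So r2c9=1.
Step 8. [r3c1∈{1,3,4,5,6}] r3c1 is the only open cell in row 3 admitting 1. So r3c1=1.
Step 9. [r3c2∈{3,5,6}] across row 3, 3 lands solely at r3c2. So r3c2=3.
Step 10. [r8c2∈{6}] r8c2 is down to just 6. So r8c2=6.
Step 11. [r7c8∈{3,6}] in row 7, 6 fits only at r7c8 ⇒ r7c8=6.
Step 12. [r1c1∈{4,5,6}] r1c1 is the only open cell in row 1 admitting 6. So r1c1=6.
Step 13. [r4c1∈{9}] only 9 remains possible at r4c1, so r4c1=9.
Step 14. [r1c8∈{2,4}] row 1 places 4 nowhere but r1c8. So r1c8=4.
Step 15. [r8c3∈{1,4,9}] across col 3, 9 lands solely at r8c3, so r8c3=9.
Step 16. [r8c6∈{3}] r8c6 has the single candidate 3 ⇒ r8c6=3.
Step 17. [r9c8∈{1,2,3}] in col 8, 3 fits only at r9c8 ⇒ r9c8=3.
Step 18. [r9c7∈{1,2}] across row 9, 2 lands solely at r9c7. So r9c7=2.
Step 19. [r3c5∈{4,6}] 4 has one home in row 3: r3c5. So r3c5=4.
Step 20. [r9c1∈{5}] only 5 remains possible at r9c1 ⇒ r9c1=5.
Step 21. [r3c7∈{6,9}] 6 has one home in row 3: r3c7 ⇒ r3c7=6.
Step 22. [r5c7∈{1,9}] r5c7 is the only open cell in col 7 admitting 9. So r5c7=9.
Step 23. [r8c7∈{1,8}] across col 7, 1 lands solely at r8c7 ⇒ r8c7=1.
Step 24. [r4c7∈{7}] r4c7's peers cover all but 7 ⇒ r4c7=7.
Step 25. [r1c9∈{2,5}] across row 1, 2 lands solely at r1c9 ⇒ r1c9=2.
Step 26. [r2c8∈{7,8}] across row 2, 7 lands solely at r2c8, so r2c8=7.
Step 27. [r4c8∈{2}] nothing but 2 survives at r4c8 ⇒ r4c8=2.
Step 28. [r8c4∈{2}] only 2 remains possible at r8c4 ⇒ r8c4=2.
Step 29. [r3c8∈{9}] r3c8 is down to just 9 ⇒ r3c8=9.
Step 30. [r8c1∈{4}] only 4 remains possible at r8c1, so r8c1=4.
Step 31. [r9c6∈{6}] nothing but 6 survives at r9c6, so r9c6=6.
Step 32. [r4c5∈{3}] nothing but 3 survives at r4c5. So r4c5=3.
Step 33. [r6c1∈{8}] r6c1 has the single candidate 8. So r6c1=8.
Step 34. [r9c3∈{1}] r9c3 has the single candidate 1. So r9c3=1.
Step 35. [r8c8∈{8}] nothing but 8 survives at r8c8, so r8c8=8.
Step 36. [r2c3∈{4}] only 4 remains possible at r2c3, so r2c3=4.
Step 37. [r3c9∈{5}] r3c9 is down to just 5, so r3c9=5.
Step 38. [r9c2∈{7}] r9c2's peers cover all but 7, so r9c2=7.
Step 39. [r7c4∈{9}] r7c4 is down to just 9. So r7c4=9.
Step 40. [r5c3∈{5}] nothing but 5 survives at r5c3 ⇒ r5c3=5.
Step 41. [r7c1∈{3}] only 3 remains possible at r7c1, so r7c1=3.
Step 42. [r2c5∈{6}] r2c5's peers cover all but 6, so r2c5=6.
Step 43. [r1c2∈{5}] nothing but 5 survives at r1c2. So r1c2=5.
Step 44. [r2c7∈{8}] r2c7 has the single candidate 8, so r2c7=8.
Step 45. [r6c7∈{4}] nothing but 4 survives at r6c7. So r6c7=4.
Step 46. [r4c3∈{6}] nothing but 6 survives at r4c3. So r4c3=6.
Step 47. [r5c8∈{1}] r5c8's peers cover all but 1. So r5c8=1.

Answer: 6 5 7 8 9 1 3 4 2 / 2 9 4 3 6 5 8 7 1 / 1 3 8 7 4 2 6 9 5 / 9 1 6 5 3 4 7 2 8 / 7 4 5 6 2 8 9 1 3 / 8 2 3 1 7 9 4 5 6 / 3 8 2 9 1 7 5 6 4 / 4 6 9 2 5 3 1 8 7 / 5 7 1 4 8 6 2 3 9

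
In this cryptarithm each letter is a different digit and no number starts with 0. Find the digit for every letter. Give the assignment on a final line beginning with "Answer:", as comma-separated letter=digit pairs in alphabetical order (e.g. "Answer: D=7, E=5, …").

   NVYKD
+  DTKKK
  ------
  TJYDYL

Step 1. [col 1: D + K ≡ L (mod 10)] no forcing yet in column 1 (carry-in 0); K=2 is free and consistent — try it ⇒ K=2.
Step 2. [T] adding two 5-digit numbers gives at most 5+1 digits, and here it does — T is that final carry and must be 1 ⇒ T=1.
Step 3. [col 1: D + K ≡ L (mod 10)] column 1 (D + K ≡ L (mod 10), carry-in 0) doesn't pin D yet; pick D=6 and continue ⇒ D=6.
Step 4. [col 1: D + K ≡ L (mod 10)] in column 1 we have D+K≡L with carry-in 0; given D=6, K=2 and digits 1,2,6 already taken and all letters distinct, that pins L to 8. So L=8.
Step 5. [col 2: K + K ≡ Y (mod 10)] in column 2 we have K+K≡Y with carry-in 0; given K=2 and digits 1,2,6,8 already taken and all letters distinct, that pins Y to 4 ⇒ Y=4.
Step 6. [col 4: V + T ≡ Y (mod 10)] from column 4 (T=1, Y=4, carry-in 0, digits 1,2,4,6,8 already taken and all letters distinct): V must equal 3 ⇒ V=3.
Step 7. [col 5: N + D ≡ J (mod 10)] column 5: given D=6, carry-in 0, and digits 1,2,3,4,6,8 already taken and all letters distinct, N+D≡J (mod 10) forces J=5. So J=5.
Step 8. [col 5: N + D ≡ J (mod 10)] column 5 reads N+D+carry(0)=J with D=6, J=5; with digits 1,2,3,4,5,6,8 already taken and all letters distinct, the only value for N is 9. So N=9.

Answer: D=6, J=5, K=2, L=8, N=9, T=1, V=3, Y=4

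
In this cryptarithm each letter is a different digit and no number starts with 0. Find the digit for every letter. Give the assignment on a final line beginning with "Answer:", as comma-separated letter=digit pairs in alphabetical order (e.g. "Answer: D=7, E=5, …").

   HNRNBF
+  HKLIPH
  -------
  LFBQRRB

Step 1. [L] adding two 6-digit numbers gives at most 6+1 digits, and here it does — L is that final carry and must be 1, so L=1.
Step 2. [col 1: F + H ≡ B (mod 10)] several values work for H in column 1 (F + H ≡ B (mod 10), carry-in 0); try H=8, so H=8.
Step 3. [col 1: F + H ≡ B (mod 10)] column 1 (F + H ≡ B (mod 10), carry-in 0) doesn't pin F yet; pick F=7 and continue ⇒ F=7.
Step 4. [col 1: F + H ≡ B (mod 10)] column 1: given F=7, H=8, carry-in 0, and digits 1,7,8 already taken and all letters distinct, F+H≡B (mod 10) forces B=5 ⇒ B=5.
Step 5. [col 2: B + P ≡ R (mod 10)] P=4 is one option consistent with column 2 (B + P ≡ R (mod 10), carry-in 1) — take it, so P=4.
Step 6. [col 2: B + P ≡ R (mod 10)] in column 2 we have B+P≡R with carry-in 1; given B=5, P=4 and digits 1,4,5,7,8 already taken and all letters distinct, that pins R to 0. So R=0.
Step 7. [col 3: N + I ≡ R (mod 10)] column 3 (N + I ≡ R (mod 10), carry-in 1) doesn't pin I yet; pick I=3 and continue ⇒ I=3.
Step 8. [col 3: N + I ≡ R (mod 10)] in column 3 we have N+I≡R with carry-in 1; given I=3, R=0 and digits 0,1,3,4,5,7,8 already taken and all letters distinct, that pins N to 6 ⇒ N=6.
Step 9. [col 4: R + L ≡ Q (mod 10)] column 4 reads R+L+carry(1)=Q with R=0, L=1; with digits 0,1,3,4,5,6,7,8 already taken and all letters distinct, the only value for Q is 2, so Q=2.
Step 10. [col 5: N + K ≡ B (mod 10)] from column 5 (N=6, B=5, carry-in 0, digits 0,1,2,3,4,5,6,7,8 already taken and all letters distinct): K must equal 9. So K=9.

Answer: B=5, F=7, H=8, I=3, K=9, L=1, N=6, P=4, Q=2, R=0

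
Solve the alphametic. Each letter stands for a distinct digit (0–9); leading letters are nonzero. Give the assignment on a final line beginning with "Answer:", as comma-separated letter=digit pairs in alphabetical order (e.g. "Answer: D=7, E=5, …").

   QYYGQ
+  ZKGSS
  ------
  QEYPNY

Step 1. [col 1: Q + S ≡ Y (mod 10)] no forcing yet in column 1 (carry-in 0); S=5 is free and consistent — try it. So S=5.
Step 2. [col 1: Q + S ≡ Y (mod 10)] no forcing yet in column 1 (carry-in 0); Y=6 is free and consistent — try it ⇒ Y=6.
Step 3. [col 1: Q + S ≡ Y (mod 10)] column 1: given S=5, Y=6, carry-in 0, and digits 5,6 already taken and all letters distinct, Q+S≡Y (mod 10) forces Q=1, so Q=1.
Step 4. [col 2: G + S ≡ N (mod 10)] several values work for N in column 2 (G + S ≡ N (mod 10), carry-in 0); try N=2 ⇒ N=2.
Step 5. [col 2: G + S ≡ N (mod 10)] column 2 reads G+S+carry(0)=N with S=5, N=2; with digits 1,2,5,6 already taken and all letters distinct, the only value for G is 7 ⇒ G=7.
Step 6. [col 3: Y + G ≡ P (mod 10)] from column 3 (Y=6, G=7, carry-in 1, digits 1,2,5,6,7 already taken and all letters distinct): P must equal 4 ⇒ P=4.
Step 7. [col 4: Y + K ≡ Y (mod 10)] column 4 reads Y+K+carry(1)=Y with Y=6; with digits 1,2,4,5,6,7 already taken and all letters distinct, the only value for K is 9 ⇒ K=9.
Step 8. [col 5: Q + Z ≡ E (mod 10)] column 5: given Q=1, carry-in 1, and digits 1,2,4,5,6,7,9 already taken and all letters distinct, Q+Z≡E (mod 10) forces E=0 ⇒ E=0.
Step 9. [col 5: Q + Z ≡ E (mod 10)] column 5 reads Q+Z+carry(1)=E with Q=1, E=0; with digits 0,1,2,4,5,6,7,9 already taken and all letters distinct, the only value for Z is 8. So Z=8.

Answer: E=0, G=7, K=9, N=2, P=4, Q=1, S=5, Y=6, Z=8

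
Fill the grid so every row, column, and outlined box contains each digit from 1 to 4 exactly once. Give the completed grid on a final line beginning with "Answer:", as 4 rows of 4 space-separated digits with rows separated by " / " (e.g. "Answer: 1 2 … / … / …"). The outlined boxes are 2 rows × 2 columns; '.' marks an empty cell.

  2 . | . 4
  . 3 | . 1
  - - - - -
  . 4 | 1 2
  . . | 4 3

Step 1. [r4c2∈{1,2}] 2 has one home in row 4: r4c2 ⇒ r4c2=2.
Step 2. [r1c3∈{3}] r1c3 has the single candidate 3, so r1c3=3.
Step 3. [r3c1∈{3}] only 3 remains possible at r3c1, so r3c1=3.
Step 4. [r4c1∈{1}] r4c1 is down to just 1 ⇒ r4c1=1.
Step 5. [r2c3∈{2}] only 2 remains possible at r2c3 ⇒ r2c3=2.
Step 6. [r1c2∈{1}] only 1 remains possible at r1c2, so r1c2=1.
Step 7. [r2c1∈{4}] nothing but 4 survives at r2c1. So r2c1=4.

Answer: 2 1 3 4 / 4 3 2 1 / 3 4 1 2 / 1 2 4 3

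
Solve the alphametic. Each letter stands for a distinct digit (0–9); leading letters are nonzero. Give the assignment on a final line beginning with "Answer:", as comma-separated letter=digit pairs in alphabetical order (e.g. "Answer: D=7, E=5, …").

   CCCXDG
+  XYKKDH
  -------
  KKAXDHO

Step 1. [col 1: G + H ≡ O (mod 10)] H=7 is one option consistent with column 1 (G + H ≡ O (mod 10), carry-in 0) — take it, so H=7.
Step 2. [K] K is the leading digit of a 7-digit sum of two 6-digit numbers; the final carry is exactly 1 ⇒ K=1.
Step 3. [col 1: G + H ≡ O (mod 10)] no forcing yet in column 1 (carry-in 0); G=3 is free and consistent — try it ⇒ G=3.
Step 4. [col 1: G + H ≡ O (mod 10)] column 1: given G=3, H=7, carry-in 0, and digits 1,3,7 already taken and all letters distinct, G+H≡O (mod 10) forces O=0 ⇒ O=0.
Step 5. [col 2: D + D ≡ H (mod 10)] column 2: given H=7, carry-in 1, and digits 0,1,3,7 already taken and all letters distinct, D+D≡H (mod 10) forces D=8 ⇒ D=8.
Step 6. [col 3: X + K ≡ D (mod 10)] from column 3 (K=1, D=8, carry-in 1, digits 0,1,3,7,8 already taken and all letters distinct): X must equal 6. So X=6.
Step 7. [col 4: C + K ≡ X (mod 10)] column 4: given K=1, X=6, carry-in 0, and digits 0,1,3,6,7,8 already taken and all letters distinct, C+K≡X (mod 10) forces C=5. So C=5.
Step 8. [col 5: C + Y ≡ A (mod 10)] no forcing yet in column 5 (carry-in 0); A=9 is free and consistent — try it. So A=9.
Step 9. [col 5: C + Y ≡ A (mod 10)] in column 5 we have C+Y≡A with carry-in 0; given C=5, A=9 and digits 0,1,3,5,6,7,8,9 already taken and all letters distinct, that pins Y to 4 ⇒ Y=4.

Answer: A=9, C=5, D=8, G=3, H=7, K=1, O=0, X=6, Y=4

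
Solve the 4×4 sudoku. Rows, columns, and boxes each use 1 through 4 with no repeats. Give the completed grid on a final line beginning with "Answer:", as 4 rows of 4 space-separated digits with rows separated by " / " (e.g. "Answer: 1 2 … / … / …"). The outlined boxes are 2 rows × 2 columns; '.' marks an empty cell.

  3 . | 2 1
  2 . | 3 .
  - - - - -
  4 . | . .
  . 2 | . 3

Step 1. [r2c2∈{1,4}] 1 has one home in row 2: r2c2. So r2c2=1.
Step 2. [r4c1∈{1}] only 1 remains possible at r4c1, so r4c1=1.
Step 3. [r3c2∈{3}] nothing but 3 survives at r3c2 ⇒ r3c2=3.
Step 4. [r3c3∈{1}] r3c3 has the single candidate 1 ⇒ r3c3=1.
Step 5. [r4c3∈{4}] only 4 remains possible at r4c3, so r4c3=4.
Step 6. [r1c2∈{4}] r1c2's peers cover all but 4, so r1c2=4.
Step 7. [r3c4∈{2}] only 2 remains possible at r3c4. So r3c4=2.
Step 8. [r2c4∈{4}] r2c4's peers cover all but 4 ⇒ r2c4=4.

Answer: 3 4 2 1 / 2 1 3 4 / 4 3 1 2 / 1 2 4 3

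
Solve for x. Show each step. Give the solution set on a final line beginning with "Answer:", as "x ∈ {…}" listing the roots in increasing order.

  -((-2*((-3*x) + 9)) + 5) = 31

Step 1. [-((-2*((-3*x) + 9)) + 5) = 31] leading − — multiply by −1. So neg: (-2*((-3*x) + 9)) + 5 = -31.
Step 2. [(-2*((-3*x) + 9)) + 5 = -31] 5 comes off first (subtract 5). So sub: -2*((-3*x) + 9) = -36.
Step 3. [-2*((-3*x) + 9) = -36] -2 out front; divide by -2, so div: (-3*x) + 9 = 18.
Step 4. [(-3*x) + 9 = 18] +9 is outermost — subtract 9 both sides ⇒ sub: -3*x = 9.
Step 5. [-3*x = 9] LHS = -3·(…); ÷-3 both sides, so div: x = -3.

Answer: x ∈ {-3}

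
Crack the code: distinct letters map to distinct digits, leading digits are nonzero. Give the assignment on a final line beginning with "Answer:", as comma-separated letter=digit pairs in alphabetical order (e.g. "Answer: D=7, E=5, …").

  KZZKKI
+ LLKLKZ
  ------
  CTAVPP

Step 1. [col 1: I + Z ≡ P (mod 10)] several values work for P in column 1 (I + Z ≡ P (mod 10), carry-in 0); try P=3 ⇒ P=3.
Step 2. [col 1: I + Z ≡ P (mod 10)] no forcing yet in column 1 (carry-in 0); Z=4 is free and consistent — try it, so Z=4.
Step 3. [col 1: I + Z ≡ P (mod 10)] from column 1 (Z=4, P=3, carry-in 0, digits 3,4 already taken and all letters distinct): I must equal 9. So I=9.
Step 4. [col 2: K + K ≡ P (mod 10)] several values work for K in column 2 (K + K ≡ P (mod 10), carry-in 1); try K=1. So K=1.
Step 5. [col 3: K + L ≡ V (mod 10)] no forcing yet in column 3 (carry-in 0); V=7 is free and consistent — try it ⇒ V=7.
Step 6. [col 3: K + L ≡ V (mod 10)] column 3: given K=1, V=7, carry-in 0, and digits 1,3,4,7,9 already taken and all letters distinct, K+L≡V (mod 10) forces L=6. So L=6.
Step 7. [col 4: Z + K ≡ A (mod 10)] from column 4 (Z=4, K=1, carry-in 0, digits 1,3,4,6,7,9 already taken and all letters distinct): A must equal 5 ⇒ A=5.
Step 8. [col 5: Z + L ≡ T (mod 10)] column 5: given Z=4, L=6, carry-in 0, and digits 1,3,4,5,6,7,9 already taken and all letters distinct, Z+L≡T (mod 10) forces T=0, so T=0.
Step 9. [col 6: K + L ≡ C (mod 10)] column 6: given K=1, L=6, carry-in 1, and digits 0,1,3,4,5,6,7,9 already taken and all letters distinct, K+L≡C (mod 10) forces C=8, so C=8.

Answer: A=5, C=8, I=9, K=1, L=6, P=3, T=0, V=7, Z=4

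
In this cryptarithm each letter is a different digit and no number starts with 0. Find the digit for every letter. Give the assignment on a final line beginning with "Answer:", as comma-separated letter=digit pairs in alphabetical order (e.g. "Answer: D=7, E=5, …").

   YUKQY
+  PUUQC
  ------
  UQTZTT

Step 1. [U] the sum has 6 digits but both addends have 5; that extra leading digit U is the final carry, namely 1. So U=1.
Step 2. [col 1: Y + C ≡ T (mod 10)] C=4 is one option consistent with column 1 (Y + C ≡ T (mod 10), carry-in 0) — take it. So C=4.
Step 3. [col 1: Y + C ≡ T (mod 10)] several values work for Y in column 1 (Y + C ≡ T (mod 10), carry-in 0); try Y=9. So Y=9.
Step 4. [col 1: Y + C ≡ T (mod 10)] column 1: given Y=9, C=4, carry-in 0, and digits 1,4,9 already taken and all letters distinct, Y+C≡T (mod 10) forces T=3 ⇒ T=3.
Step 5. [col 2: Q + Q ≡ T (mod 10)] column 2 reads Q+Q+carry(1)=T with T=3; with digits 1,3,4,9 already taken and all letters distinct, the only value for Q is 6. So Q=6.
Step 6. [col 3: K + U ≡ Z (mod 10)] K=8 is one option consistent with column 3 (K + U ≡ Z (mod 10), carry-in 1) — take it, so K=8.
Step 7. [col 3: K + U ≡ Z (mod 10)] column 3: given K=8, U=1, carry-in 1, and digits 1,3,4,6,8,9 already taken and all letters distinct, K+U≡Z (mod 10) forces Z=0. So Z=0.
Step 8. [col 5: Y + P ≡ Q (mod 10)] column 5: given Y=9, Q=6, carry-in 0, and digits 0,1,3,4,6,8,9 already taken and all letters distinct, Y+P≡Q (mod 10) forces P=7, so P=7.

Answer: C=4, K=8, P=7, Q=6, T=3, U=1, Y=9, Z=0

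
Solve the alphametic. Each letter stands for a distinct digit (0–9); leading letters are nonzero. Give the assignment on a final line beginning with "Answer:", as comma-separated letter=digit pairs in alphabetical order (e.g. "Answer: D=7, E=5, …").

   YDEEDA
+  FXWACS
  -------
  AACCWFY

Step 1. [col 1: A + S ≡ Y (mod 10)] several values work for S in column 1 (A + S ≡ Y (mod 10), carry-in 0); try S=4 ⇒ S=4.
Step 2. [col 1: A + S ≡ Y (mod 10)] no forcing yet in column 1 (carry-in 0); A=1 is free and consistent — try it. So A=1.
Step 3. [col 1: A + S ≡ Y (mod 10)] column 1: given A=1, S=4, carry-in 0, and digits 1,4 already taken and all letters distinct, A+S≡Y (mod 10) forces Y=5 ⇒ Y=5.
Step 4. [col 2: D + C ≡ F (mod 10)] several values work for D in column 2 (D + C ≡ F (mod 10), carry-in 0); try D=7. So D=7.
Step 5. [col 2: D + C ≡ F (mod 10)] several values work for F in column 2 (D + C ≡ F (mod 10), carry-in 0); try F=6, so F=6.
Step 6. [col 2: D + C ≡ F (mod 10)] column 2 reads D+C+carry(0)=F with D=7, F=6; with digits 1,4,5,6,7 already taken and all letters distinct, the only value for C is 9. So C=9.
Step 7. [col 3: E + A ≡ W (mod 10)] several values work for W in column 3 (E + A ≡ W (mod 10), carry-in 1); try W=0, so W=0.
Step 8. [col 3: E + A ≡ W (mod 10)] in column 3 we have E+A≡W with carry-in 1; given A=1, W=0 and digits 0,1,4,5,6,7,9 already taken and all letters distinct, that pins E to 8, so E=8.
Step 9. [col 5: D + X ≡ C (mod 10)] in column 5 we have D+X≡C with carry-in 0; given D=7, C=9 and digits 0,1,4,5,6,7,8,9 already taken and all letters distinct, that pins X to 2, so X=2.

Answer: A=1, C=9, D=7, E=8, F=6, S=4, W=0, X=2, Y=5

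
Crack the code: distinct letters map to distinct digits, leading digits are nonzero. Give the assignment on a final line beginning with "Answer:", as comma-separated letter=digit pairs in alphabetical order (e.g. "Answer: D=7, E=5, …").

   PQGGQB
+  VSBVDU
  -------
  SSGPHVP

Step 1. [S] S is the leading digit of a 7-digit sum of two 6-digit numbers; the final carry is exactly 1, so S=1.
Step 2. [col 1: B + U ≡ P (mod 10)] no forcing yet in column 1 (carry-in 0); P=2 is free and consistent — try it. So P=2.
Step 3. [col 1: B + U ≡ P (mod 10)] U=8 is one option consistent with column 1 (B + U ≡ P (mod 10), carry-in 0) — take it, so U=8.
Step 4. [col 1: B + U ≡ P (mod 10)] from column 1 (U=8, P=2, carry-in 0, digits 1,2,8 already taken and all letters distinct): B must equal 4, so B=4.
Step 5. [col 2: Q + D ≡ V (mod 10)] column 2 (Q + D ≡ V (mod 10), carry-in 1) doesn't pin Q yet; pick Q=5 and continue, so Q=5.
Step 6. [col 2: Q + D ≡ V (mod 10)] D=3 is one option consistent with column 2 (Q + D ≡ V (mod 10), carry-in 1) — take it ⇒ D=3.
Step 7. [col 2: Q + D ≡ V (mod 10)] in column 2 we have Q+D≡V with carry-in 1; given Q=5, D=3 and digits 1,2,3,4,5,8 already taken and all letters distinct, that pins V to 9 ⇒ V=9.
Step 8. [col 3: G + V ≡ H (mod 10)] column 3 reads G+V+carry(0)=H with V=9; with digits 1,2,3,4,5,8,9 already taken and all letters distinct, the only value for H is 6 ⇒ H=6.
Step 9. [col 3: G + V ≡ H (mod 10)] column 3: given V=9, H=6, carry-in 0, and digits 1,2,3,4,5,6,8,9 already taken and all letters distinct, G+V≡H (mod 10) forces G=7 ⇒ G=7.

Answer: B=4, D=3, G=7, H=6, P=2, Q=5, S=1, U=8, V=9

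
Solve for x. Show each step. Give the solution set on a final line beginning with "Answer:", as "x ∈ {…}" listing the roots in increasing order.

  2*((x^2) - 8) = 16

Step 1. [2*((x^2) - 8) = 16] divide by the outer 2 ⇒ div: (x^2) - 8 = 8.
Step 2. [(x^2) - 8 = 8] -8 is outermost — add 8 both sides, so sub: x^2 = 16.
Step 3. [x^2 = 16] √ both sides: 16 ≥ 0 gives two branches, so sqrt: x = 4 or -4.

Answer: x ∈ {-4, 4}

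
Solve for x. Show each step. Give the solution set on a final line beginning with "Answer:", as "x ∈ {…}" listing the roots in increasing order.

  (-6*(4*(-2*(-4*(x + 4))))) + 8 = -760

Step 1. [(-6*(4*(-2*(-4*(x + 4))))) + 8 = -760] subtract 8: x sits inside (… + 8), so sub: -6*(4*(-2*(-4*(x + 4)))) = -768.
Step 2. [-6*(4*(-2*(-4*(x + 4)))) = -768] -6 out front; divide by -6 ⇒ div: 4*(-2*(-4*(x + 4))) = 128.
Step 3. [4*(-2*(-4*(x + 4))) = 128] 4 out front; divide by 4, so div: -2*(-4*(x + 4)) = 32.
Step 4. [-2*(-4*(x + 4)) = 32] -2 out front; divide by -2 ⇒ div: -4*(x + 4) = -16.
Step 5. [-4*(x + 4) = -16] divide by the outer -4. So div: x + 4 = 4.
Step 6. [x + 4 = 4] 4 comes off first (subtract 4), so sub: x = 0.

Answer: x ∈ {0}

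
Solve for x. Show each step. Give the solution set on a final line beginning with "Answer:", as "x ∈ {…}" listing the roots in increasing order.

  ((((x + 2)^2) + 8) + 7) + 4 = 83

Step 1. [((((x + 2)^2) + 8) + 7) + 4 = 83] the outer +4 inverts by subtracting 4 ⇒ sub: (((x + 2)^2) + 8) + 7 = 79.
Step 2. [(((x + 2)^2) + 8) + 7 = 79] +7 is outermost — subtract 7 both sides ⇒ sub: ((x + 2)^2) + 8 = 72.
Step 3. [((x + 2)^2) + 8 = 72] +8 is outermost — subtract 8 both sides, so sub: (x + 2)^2 = 64.
Step 4. [(x + 2)^2 = 64] 64 ≥ 0, LHS is (·)² — take ±√. So sqrt: x + 2 = 8 or -8.
Step 5. [x + 2 = 8 or -8] +2 is outermost — subtract 2 both sides, so sub: x = 6 or -10.

Answer: x ∈ {-10, 6}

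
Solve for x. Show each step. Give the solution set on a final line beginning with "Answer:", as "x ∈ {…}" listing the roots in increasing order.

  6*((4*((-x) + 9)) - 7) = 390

Step 1. [6*((4*((-x) + 9)) - 7) = 390] 6 out front; divide by 6 ⇒ div: (4*((-x) + 9)) - 7 = 65.
Step 2. [(4*((-x) + 9)) - 7 = 65] the outer -7 inverts by adding 7. So sub: 4*((-x) + 9) = 72.
Step 3. [4*((-x) + 9) = 72] 4·(inner) — divide through by 4, so div: (-x) + 9 = 18.
Step 4. [(-x) + 9 = 18] 9 comes off first (subtract 9), so sub: -x = 9.
Step 5. [-x = 9] leading − — multiply by −1. So neg: x = -9.

Answer: x ∈ {-9}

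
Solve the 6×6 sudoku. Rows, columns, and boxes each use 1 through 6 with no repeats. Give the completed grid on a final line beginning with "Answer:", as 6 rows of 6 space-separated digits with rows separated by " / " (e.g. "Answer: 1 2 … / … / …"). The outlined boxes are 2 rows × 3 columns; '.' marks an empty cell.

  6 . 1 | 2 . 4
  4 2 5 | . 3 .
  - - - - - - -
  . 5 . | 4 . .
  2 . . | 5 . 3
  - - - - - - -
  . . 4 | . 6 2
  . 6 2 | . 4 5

Step 1. [r3c6∈{1,6}] r3c6 is the only open cell in box 4 admitting 6, so r3c6=6.
Step 2. [r4c5∈{1}] only 1 remains possible at r4c5. So r4c5=1.
Step 3. [r5c2∈{1,3}] in col 2, 1 fits only at r5c2. So r5c2=1.
Step 4. [r6c1∈{3}] r6c1 has the single candidate 3, so r6c1=3.
Step 5. [r2c4∈{1,6}] r2c4 is the only open cell in row 2 admitting 6 ⇒ r2c4=6.
Step 6. [r6c4∈{1}] r6c4 is down to just 1. So r6c4=1.
Step 7. [r1c2∈{3}] r1c2's peers cover all but 3, so r1c2=3.
Step 8. [r5c1∈{5}] r5c1's peers cover all but 5, so r5c1=5.
Step 9. [r4c2∈{4}] r4c2 is down to just 4, so r4c2=4.
Step 10. [r4c3∈{6}] only 6 remains possible at r4c3, so r4c3=6.
Step 11. [r3c1∈{1}] r3c1 is down to just 1. So r3c1=1.
Step 12. [r3c3∈{3}] r3c3's peers cover all but 3. So r3c3=3.
Step 13. [r1c5∈{5}] only 5 remains possible at r1c5 ⇒ r1c5=5.
Step 14. [r3c5∈{2}] r3c5 is down to just 2 ⇒ r3c5=2.
Step 15. [r2c6∈{1}] r2c6 has the single candidate 1, so r2c6=1.
Step 16. [r5c4∈{3}] r5c4 has the single candidate 3. So r5c4=3.

Answer: 6 3 1 2 5 4 / 4 2 5 6 3 1 / 1 5 3 4 2 6 / 2 4 6 5 1 3 / 5 1 4 3 6 2 / 3 6 2 1 4 5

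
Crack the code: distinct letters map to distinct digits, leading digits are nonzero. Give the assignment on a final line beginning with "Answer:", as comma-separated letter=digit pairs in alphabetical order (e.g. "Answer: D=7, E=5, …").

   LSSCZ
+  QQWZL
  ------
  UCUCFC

Step 1. [col 1: Z + L ≡ C (mod 10)] no forcing yet in column 1 (carry-in 0); C=3 is free and consistent — try it, so C=3.
Step 2. [col 1: Z + L ≡ C (mod 10)] no forcing yet in column 1 (carry-in 0); Z=5 is free and consistent — try it, so Z=5.
Step 3. [col 1: Z + L ≡ C (mod 10)] column 1: given Z=5, C=3, carry-in 0, and digits 3,5 already taken and all letters distinct, Z+L≡C (mod 10) forces L=8, so L=8.
Step 4. [U] the sum has 6 digits but both addends have 5; that extra leading digit U is the final carry, namely 1. So U=1.
Step 5. [col 2: C + Z ≡ F (mod 10)] column 2 reads C+Z+carry(1)=F with C=3, Z=5; with digits 1,3,5,8 already taken and all letters distinct, the only value for F is 9, so F=9.
Step 6. [col 3: S + W ≡ C (mod 10)] column 3 (S + W ≡ C (mod 10), carry-in 0) doesn't pin W yet; pick W=7 and continue ⇒ W=7.
Step 7. [col 3: S + W ≡ C (mod 10)] column 3 reads S+W+carry(0)=C with W=7, C=3; with digits 1,3,5,7,8,9 already taken and all letters distinct, the only value for S is 6, so S=6.
Step 8. [col 4: S + Q ≡ U (mod 10)] in column 4 we have S+Q≡U with carry-in 1; given S=6, U=1 and digits 1,3,5,6,7,8,9 already taken and all letters distinct, that pins Q to 4. So Q=4.

Answer: C=3, F=9, L=8, Q=4, S=6, U=1, W=7, Z=5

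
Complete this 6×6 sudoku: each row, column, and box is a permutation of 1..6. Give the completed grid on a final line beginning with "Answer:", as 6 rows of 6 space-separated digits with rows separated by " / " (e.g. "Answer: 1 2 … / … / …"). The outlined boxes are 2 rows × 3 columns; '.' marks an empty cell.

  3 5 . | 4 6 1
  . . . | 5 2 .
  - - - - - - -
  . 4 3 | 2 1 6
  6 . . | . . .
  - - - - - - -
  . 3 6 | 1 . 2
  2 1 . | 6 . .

Step 1. [r4c3∈{1,2,5}] across row 4, 1 lands solely at r4c3, so r4c3=1.
Step 2. [r6c3∈{4,5}] r6c3 is the only open cell in col 3 admitting 5 ⇒ r6c3=5.
Step 3. [r4c6∈{3,4,5}] in col 6, 5 fits only at r4c6. So r4c6=5.
Step 4. [r6c6∈{3,4}] col 6 places 4 nowhere but r6c6 ⇒ r6c6=4.
Step 5. [r4c4∈{3}] r4c4's peers cover all but 3. So r4c4=3.
Step 6. [r2c1∈{1,4}] across row 2, 1 lands solely at r2c1, so r2c1=1.
Step 7. [r6c5∈{3}] r6c5 is down to just 3. So r6c5=3.
Step 8. [r2c2∈{6}] nothing but 6 survives at r2c2 ⇒ r2c2=6.
Step 9. [r2c6∈{3}] r2c6's peers cover all but 3 ⇒ r2c6=3.
Step 10. [r2c3∈{4}] only 4 remains possible at r2c3 ⇒ r2c3=4.
Step 11. [r5c1∈{4}] r5c1 is down to just 4. So r5c1=4.
Step 12. [r1c3∈{2}] r1c3's peers cover all but 2, so r1c3=2.
Step 13. [r3c1∈{5}] nothing but 5 survives at r3c1 ⇒ r3c1=5.
Step 14. [r5c5∈{5}] r5c5 has the single candidate 5 ⇒ r5c5=5.
Step 15. [r4c2∈{2}] nothing but 2 survives at r4c2, so r4c2=2.
Step 16. [r4c5∈{4}] r4c5's peers cover all but 4, so r4c5=4.

Answer: 3 5 2 4 6 1 / 1 6 4 5 2 3 / 5 4 3 2 1 6 / 6 2 1 3 4 5 / 4 3 6 1 5 2 / 2 1 5 6 3 4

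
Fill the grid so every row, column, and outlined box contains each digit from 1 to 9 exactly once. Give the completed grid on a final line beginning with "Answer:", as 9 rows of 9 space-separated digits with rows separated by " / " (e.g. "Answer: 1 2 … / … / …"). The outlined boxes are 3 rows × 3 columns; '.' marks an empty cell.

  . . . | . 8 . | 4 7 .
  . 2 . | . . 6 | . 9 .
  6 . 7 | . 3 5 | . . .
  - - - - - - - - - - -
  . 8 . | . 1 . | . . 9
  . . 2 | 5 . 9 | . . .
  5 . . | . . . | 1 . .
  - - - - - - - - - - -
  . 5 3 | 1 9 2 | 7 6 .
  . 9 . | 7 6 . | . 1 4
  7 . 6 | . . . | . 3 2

Step 1. [r4c3∈{4}] r4c3 is down to just 4 ⇒ r4c3=4.
Step 2. [r4c1∈{3}] nothing but 3 survives at r4c1 ⇒ r4c1=3.
Step 3. [r7c9∈{8}] nothing but 8 survives at r7c9 ⇒ r7c9=8.
Step 4. [r6c4∈{2,3,4,6,8}] 3 has one home in col 4: r6c4. So r6c4=3.
Step 5. [r1c9∈{1,3,5,6}] 6 has one home in row 1: r1c9. So r1c9=6.
Step 6. [r6c6∈{4,7,8}] 8 has one home in box 5: r6c6 ⇒ r6c6=8.
Step 7. [r6c5∈{2,4,7}] 2 has one home in col 5: r6c5. So r6c5=2.
Step 8. [r9c2∈{1,4}] r9c2 is the only open cell in row 9 admitting 1 ⇒ r9c2=1.
Step 9. [r2c4∈{4}] only 4 remains possible at r2c4, so r2c4=4.
Step 10. [r2c9∈{1,3,5}] col 9 places 5 nowhere but r2c9 ⇒ r2c9=5.
Step 11. [r1c1∈{1,9}] col 1 places 9 nowhere but r1c1. So r1c1=9.
Step 12. [r5c5∈{4,7}] r5c5 is the only open cell in box 5 admitting 4. So r5c5=4.
Step 13. [r6c9∈{7}] r6c9 is down to just 7. So r6c9=7.
Step 14. [r5c8∈{8}] r5c8's peers cover all but 8 ⇒ r5c8=8.
Step 15. [r3c8∈{2}] nothing but 2 survives at r3c8, so r3c8=2.
Step 16. [r8c7∈{5}] only 5 remains possible at r8c7 ⇒ r8c7=5.
Step 17. [r8c3∈{8}] only 8 remains possible at r8c3. So r8c3=8.
Step 18. [r2c7∈{3,8}] 3 has one home in row 2: r2c7. So r2c7=3.
Step 19. [r5c7∈{6}] nothing but 6 survives at r5c7. So r5c7=6.
Step 20. [r2c3∈{1}] only 1 remains possible at r2c3, so r2c3=1.
Step 21. [r1c6∈{1}] r1c6 has the single candidate 1. So r1c6=1.
Step 22. [r3c4∈{9}] r3c4's peers cover all but 9 ⇒ r3c4=9.
Step 23. [r9c7∈{9}] nothing but 9 survives at r9c7 ⇒ r9c7=9.
Step 24. [r1c3∈{5}] r1c3 has the single candidate 5 ⇒ r1c3=5.
Step 25. [r6c2∈{6}] nothing but 6 survives at r6c2. So r6c2=6.
Step 26. [r9c4∈{8}] r9c4's peers cover all but 8 ⇒ r9c4=8.
Step 27. [r6c8∈{4}] nothing but 4 survives at r6c8. So r6c8=4.
Step 28. [r3c2∈{4}] only 4 remains possible at r3c2. So r3c2=4.
Step 29. [r3c7∈{8}] nothing but 8 survives at r3c7. So r3c7=8.
Step 30. [r4c6∈{7}] r4c6 is down to just 7. So r4c6=7.
Step 31. [r4c8∈{5}] only 5 remains possible at r4c8. So r4c8=5.
Step 32. [r1c4∈{2}] only 2 remains possible at r1c4, so r1c4=2.
Step 33. [r8c6∈{3}] only 3 remains possible at r8c6 ⇒ r8c6=3.
Step 34. [r1c2∈{3}] r1c2 has the single candidate 3, so r1c2=3.
Step 35. [r6c3∈{9}] r6c3 is down to just 9 ⇒ r6c3=9.
Step 36. [r5c2∈{7}] r5c2 has the single candidate 7. So r5c2=7.
Step 37. [r2c5∈{7}] nothing but 7 survives at r2c5, so r2c5=7.
Step 38. [r5c1∈{1}] nothing but 1 survives at r5c1 ⇒ r5c1=1.
Step 39. [r9c6∈{4}] r9c6's peers cover all but 4. So r9c6=4.
Step 40. [r4c7∈{2}] r4c7 is down to just 2, so r4c7=2.
Step 41. [r7c1∈{4}] r7c1 is down to just 4. So r7c1=4.
Step 42. [r9c5∈{5}] r9c5 is down to just 5. So r9c5=5.
Step 43. [r3c9∈{1}] nothing but 1 survives at r3c9. So r3c9=1.
Step 44. [r4c4∈{6}] r4c4 has the single candidate 6, so r4c4=6.
Step 45. [r2c1∈{8}] only 8 remains possible at r2c1, so r2c1=8.
Step 46. [r8c1∈{2}] only 2 remains possible at r8c1. So r8c1=2.
Step 47. [r5c9∈{3}] r5c9's peers cover all but 3, so r5c9=3.

Answer: 9 3 5 2 8 1 4 7 6 / 8 2 1 4 7 6 3 9 5 / 6 4 7 9 3 5 8 2 1 / 3 8 4 6 1 7 2 5 9 / 1 7 2 5 4 9 6 8 3 / 5 6 9 3 2 8 1 4 7 / 4 5 3 1 9 2 7 6 8 / 2 9 8 7 6 3 5 1 4 / 7 1 6 8 5 4 9 3 2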